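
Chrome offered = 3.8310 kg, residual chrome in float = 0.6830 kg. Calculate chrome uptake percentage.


Formula: Uptake = (offered - residual) / offered * 100
Substituting: Uptake = (3.8310 - 0.6830) / 3.8310 * 100
Result: 82.1718 %


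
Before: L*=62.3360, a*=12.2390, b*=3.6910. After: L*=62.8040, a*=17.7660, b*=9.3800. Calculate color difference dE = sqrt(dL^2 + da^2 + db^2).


dL = 0.4680, da = 5.5270, db = 5.6890
dE = sqrt(0.4680^2 + 5.5270^2 + 5.6890^2) = 7.9455


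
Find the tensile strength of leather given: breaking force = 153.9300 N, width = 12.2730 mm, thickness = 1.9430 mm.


Formula: TS = force / (width * thickness)
Substituting: TS = 153.9300 / (12.2730 * 1.9430)
Result: 6.4551 N/mm^2


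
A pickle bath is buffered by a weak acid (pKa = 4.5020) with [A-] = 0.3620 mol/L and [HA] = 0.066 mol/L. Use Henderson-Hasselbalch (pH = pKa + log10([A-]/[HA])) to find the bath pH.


ratio = [A-] / [HA] = 0.3620 / 0.066 = 5.4848
log10(ratio) = 0.7392
pH = pKa + log10(ratio) = 4.5020 + 0.7392 = 5.2412


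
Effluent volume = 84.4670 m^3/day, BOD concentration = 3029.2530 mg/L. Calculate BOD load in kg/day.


Formula: BOD_load = volume * conc / 1000
Substituting: BOD_load = 84.4670 * 3029.2530 / 1000
Result: 255.8719 kg/day


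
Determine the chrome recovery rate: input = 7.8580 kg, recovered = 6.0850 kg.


Formula: Recovery = recovered / input * 100
Substituting: Recovery = 6.0850 / 7.8580 * 100
Result: 77.4370 %


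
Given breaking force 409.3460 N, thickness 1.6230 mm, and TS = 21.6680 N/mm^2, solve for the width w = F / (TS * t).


Formula: w = F / (TS * t)
Substituting: w = 409.3460 / (21.6680 * 1.6230)
Result: 11.6400 mm


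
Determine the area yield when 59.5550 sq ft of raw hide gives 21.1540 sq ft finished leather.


Formula: Yield = finished / raw * 100
Substituting: Yield = 21.1540 / 59.5550 * 100
Result: 35.5201 %


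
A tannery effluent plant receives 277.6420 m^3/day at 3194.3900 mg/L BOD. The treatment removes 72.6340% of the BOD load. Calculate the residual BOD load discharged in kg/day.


Load_in = volume * conc / 1000 = 277.6420 * 3194.3900 / 1000 = 886.8968 kg/day
Removed = Load_in * eff / 100 = 886.8968 * 72.6340 / 100 = 644.1886 kg/day
Load_out = Load_in - Removed = 886.8968 - 644.1886 = 242.7082 kg/day


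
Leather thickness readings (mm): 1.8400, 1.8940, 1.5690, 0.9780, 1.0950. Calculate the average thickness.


Formula: Average = sum / n
Substituting: Average = 7.3760 / 5
Result: 1.4752 mm


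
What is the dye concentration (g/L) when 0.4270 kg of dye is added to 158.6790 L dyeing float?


Formula: Conc = dye_mass(kg) / volume(L) * 1000
Substituting: Conc = 0.4270 / 158.6790 * 1000
Result: 2.6910 g/L


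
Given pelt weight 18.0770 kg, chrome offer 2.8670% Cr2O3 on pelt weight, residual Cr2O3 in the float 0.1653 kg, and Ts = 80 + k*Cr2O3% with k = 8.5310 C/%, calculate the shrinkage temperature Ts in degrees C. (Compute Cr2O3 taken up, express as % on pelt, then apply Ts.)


Offered = pelt * offer_pct / 100 = 18.0770 * 2.8670 / 100 = 0.5183 kg
Uptake = offered - residual = 0.5183 - 0.1653 = 0.3530 kg
Cr2O3% on pelt = uptake / pelt * 100 = 0.3530 / 18.0770 * 100 = 1.9526 %
Ts = 80 + k * Cr2O3% = 80 + 8.5310 * 1.9526 = 96.6574 C


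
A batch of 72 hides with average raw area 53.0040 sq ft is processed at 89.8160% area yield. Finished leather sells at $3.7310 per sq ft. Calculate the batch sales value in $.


Raw_total = N * avg_area = 72 * 53.0040 = 3816.2880 sq ft
Finished = Raw_total * yield / 100 = 3816.2880 * 89.8160 / 100 = 3427.6372 sq ft
Value = Finished * price = 3427.6372 * 3.7310 = 12788.5145 $


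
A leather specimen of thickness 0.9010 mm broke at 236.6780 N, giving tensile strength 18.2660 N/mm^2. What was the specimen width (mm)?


Formula: w = F / (TS * t)
Substituting: w = 236.6780 / (18.2660 * 0.9010)
Result: 14.3810 mm


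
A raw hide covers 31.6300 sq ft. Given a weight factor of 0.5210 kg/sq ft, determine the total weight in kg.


Formula: Weight = area * weight_per_sqft
Substituting: Weight = 31.6300 * 0.5210
Result: 16.4792 kg


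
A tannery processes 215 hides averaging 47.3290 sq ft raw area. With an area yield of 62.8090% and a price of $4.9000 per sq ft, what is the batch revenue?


Raw_total = N * avg_area = 215 * 47.3290 = 10175.7350 sq ft
Finished = Raw_total * yield / 100 = 10175.7350 * 62.8090 / 100 = 6391.2774 sq ft
Value = Finished * price = 6391.2774 * 4.9000 = 31317.2592 $


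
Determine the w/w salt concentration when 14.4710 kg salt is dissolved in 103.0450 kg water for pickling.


Formula: Conc = salt / (water + salt) * 100
Substituting: Conc = 14.4710 / (103.0450 + 14.4710) * 100
Result: 12.3141 %


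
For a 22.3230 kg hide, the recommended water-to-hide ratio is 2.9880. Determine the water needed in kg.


Formula: Water = hide_weight * ratio
Substituting: Water = 22.3230 * 2.9880
Result: 66.7011 kg


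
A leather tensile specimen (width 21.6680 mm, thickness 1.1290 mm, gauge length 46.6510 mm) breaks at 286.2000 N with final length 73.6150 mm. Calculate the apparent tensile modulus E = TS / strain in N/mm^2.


TS = F / (w * t) = 286.2000 / (21.6680 * 1.1290) = 11.6992 N/mm^2
strain = (Lf - L0) / L0 = (73.6150 - 46.6510) / 46.6510 = 0.5780
E = TS / strain = 11.6992 / 0.5780 = 20.2411 N/mm^2


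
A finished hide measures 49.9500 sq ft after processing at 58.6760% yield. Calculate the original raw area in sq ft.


Formula: raw = finished * 100 / yield
Substituting: raw = 49.9500 * 100 / 58.6760
Result: 85.1285 sq ft


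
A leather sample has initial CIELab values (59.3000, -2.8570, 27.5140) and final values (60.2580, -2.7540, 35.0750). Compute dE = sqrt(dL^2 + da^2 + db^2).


dL = 0.9580, da = 0.1030, db = 7.5610
dE = sqrt(0.9580^2 + 0.1030^2 + 7.5610^2) = 7.6221


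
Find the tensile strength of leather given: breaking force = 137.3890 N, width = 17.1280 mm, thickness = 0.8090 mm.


Formula: TS = force / (width * thickness)
Substituting: TS = 137.3890 / (17.1280 * 0.8090)
Result: 9.9151 N/mm^2


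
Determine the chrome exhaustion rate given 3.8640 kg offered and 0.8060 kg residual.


Formula: Uptake = (offered - residual) / offered * 100
Substituting: Uptake = (3.8640 - 0.8060) / 3.8640 * 100
Result: 79.1408 %


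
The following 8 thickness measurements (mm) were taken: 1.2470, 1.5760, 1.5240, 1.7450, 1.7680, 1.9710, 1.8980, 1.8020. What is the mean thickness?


Formula: Average = sum / n
Substituting: Average = 13.5310 / 8
Result: 1.6914 mm


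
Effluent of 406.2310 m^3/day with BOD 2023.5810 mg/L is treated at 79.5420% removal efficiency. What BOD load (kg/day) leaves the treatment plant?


Load_in = volume * conc / 1000 = 406.2310 * 2023.5810 / 1000 = 822.0413 kg/day
Removed = Load_in * eff / 100 = 822.0413 * 79.5420 / 100 = 653.8681 kg/day
Load_out = Load_in - Removed = 822.0413 - 653.8681 = 168.1732 kg/day


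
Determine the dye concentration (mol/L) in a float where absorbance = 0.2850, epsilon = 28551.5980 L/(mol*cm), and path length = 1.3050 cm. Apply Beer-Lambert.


Formula: c = A / (epsilon * l)
Substituting: c = 0.2850 / (28551.5980 * 1.3050)
Result: 7.6490e-06 mol/L


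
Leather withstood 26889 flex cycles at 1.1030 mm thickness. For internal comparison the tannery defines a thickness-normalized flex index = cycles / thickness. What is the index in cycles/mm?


Formula: Index = cycles / thickness
Substituting: Index = 26889 / 1.1030
Result: 24378.0598 cycles/mm


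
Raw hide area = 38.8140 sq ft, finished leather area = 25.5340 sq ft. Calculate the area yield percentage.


Formula: Yield = finished / raw * 100
Substituting: Yield = 25.5340 / 38.8140 * 100
Result: 65.7855 %


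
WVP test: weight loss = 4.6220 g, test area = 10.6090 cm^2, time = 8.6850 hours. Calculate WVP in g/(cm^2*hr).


Formula: WVP = loss / (area * time)
Substituting: WVP = 4.6220 / (10.6090 * 8.6850)
Result: 0.0501633 g/(cm^2*hr)


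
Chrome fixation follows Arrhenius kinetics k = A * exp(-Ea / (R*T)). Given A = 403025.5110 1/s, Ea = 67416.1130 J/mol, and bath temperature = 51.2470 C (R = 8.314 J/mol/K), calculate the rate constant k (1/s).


T_K = T_C + 273.15 = 51.2470 + 273.15 = 324.3970 K
exponent = -Ea / (R * T_K) = -67416.1130 / (8.314 * 324.3970) = -24.9964
k = A * exp(exponent) = 403025.5110 * exp(-24.9964) = 5.6176e-06 1/s


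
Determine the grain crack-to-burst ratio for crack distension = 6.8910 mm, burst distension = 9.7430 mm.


Formula: Ratio = crack / burst
Substituting: Ratio = 6.8910 / 9.7430
Result: 0.7073


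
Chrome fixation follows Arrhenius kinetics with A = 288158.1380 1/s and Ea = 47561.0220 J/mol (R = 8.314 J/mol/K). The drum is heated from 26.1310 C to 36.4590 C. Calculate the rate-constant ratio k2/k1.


T1 = 26.1310 + 273.15 = 299.2810 K; T2 = 36.4590 + 273.15 = 309.6090 K
k1 = A * exp(-Ea/(R*T1)) = 288158.1380 * exp(-47561.0220/(8.314*299.2810)) = 0.00143988 1/s
k2 = A * exp(-Ea/(R*T2)) = 288158.1380 * exp(-47561.0220/(8.314*309.6090)) = 0.00272423 1/s
k2/k1 = 0.00272423 / 0.00143988 = 1.8920


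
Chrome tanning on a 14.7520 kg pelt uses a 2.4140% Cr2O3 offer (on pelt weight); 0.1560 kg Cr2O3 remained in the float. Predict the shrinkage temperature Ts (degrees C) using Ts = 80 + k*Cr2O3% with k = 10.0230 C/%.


Offered = pelt * offer_pct / 100 = 14.7520 * 2.4140 / 100 = 0.3561 kg
Uptake = offered - residual = 0.3561 - 0.1560 = 0.2001 kg
Cr2O3% on pelt = uptake / pelt * 100 = 0.2001 / 14.7520 * 100 = 1.3565 %
Ts = 80 + k * Cr2O3% = 80 + 10.0230 * 1.3565 = 93.5964 C


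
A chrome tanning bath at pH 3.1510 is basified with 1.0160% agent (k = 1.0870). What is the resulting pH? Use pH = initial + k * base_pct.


Formula: pH_final = pH_initial + k * base_pct
Substituting: pH_final = 3.1510 + 1.0870 * 1.0160
Result: 4.2554


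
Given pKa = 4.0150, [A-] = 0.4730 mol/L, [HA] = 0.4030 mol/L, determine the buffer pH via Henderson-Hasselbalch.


ratio = [A-] / [HA] = 0.4730 / 0.4030 = 1.1737
log10(ratio) = 0.0695561
pH = pKa + log10(ratio) = 4.0150 + 0.0695561 = 4.0846


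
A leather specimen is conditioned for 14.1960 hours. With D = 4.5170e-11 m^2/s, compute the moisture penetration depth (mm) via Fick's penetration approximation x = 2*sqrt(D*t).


t = 14.1960 hr * 3600 = 51105.6000 s
D * t = 4.5170e-11 * 51105.6000 = 2.3084e-06
x = 2 * sqrt(D*t) = 2 * sqrt(2.3084e-06) = 0.00303871 m = 3.0387 mm


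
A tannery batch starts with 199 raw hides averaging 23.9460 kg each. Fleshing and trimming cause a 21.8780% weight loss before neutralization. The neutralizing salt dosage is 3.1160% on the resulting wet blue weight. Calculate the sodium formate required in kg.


Total_raw = N * avg_wt = 199 * 23.9460 = 4765.2540 kg
Substrate = Total_raw * (1 - loss/100) = 4765.2540 * (1 - 21.8780/100) = 3722.7117 kg
Neutralizer = Substrate * pct / 100 = 3722.7117 * 3.1160 / 100 = 115.9997 kg


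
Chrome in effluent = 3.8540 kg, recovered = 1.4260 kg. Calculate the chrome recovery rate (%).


Formula: Recovery = recovered / input * 100
Substituting: Recovery = 1.4260 / 3.8540 * 100
Result: 37.0005 %


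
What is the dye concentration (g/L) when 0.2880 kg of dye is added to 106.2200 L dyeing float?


Formula: Conc = dye_mass(kg) / volume(L) * 1000
Substituting: Conc = 0.2880 / 106.2200 * 1000
Result: 2.7114 g/L


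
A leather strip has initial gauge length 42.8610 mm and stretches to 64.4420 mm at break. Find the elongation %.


Formula: Elongation = (Lf - L0) / L0 * 100
Substituting: Elongation = (64.4420 - 42.8610) / 42.8610 * 100
Result: 50.3511 %


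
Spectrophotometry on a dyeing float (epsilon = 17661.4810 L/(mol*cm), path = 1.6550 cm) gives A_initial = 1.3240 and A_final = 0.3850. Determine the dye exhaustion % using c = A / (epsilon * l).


c_initial = A_i / (epsilon * l) = 1.3240 / (17661.4810 * 1.6550) = 4.5296e-05 mol/L
c_final = A_f / (epsilon * l) = 0.3850 / (17661.4810 * 1.6550) = 1.3172e-05 mol/L
Exhaustion = (c_initial - c_final) / c_initial * 100 = (4.5296e-05 - 1.3172e-05) / 4.5296e-05 * 100 = 70.9215 %


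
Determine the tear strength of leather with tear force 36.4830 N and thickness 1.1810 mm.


Formula: Tear strength = force / thickness
Substituting: Tear strength = 36.4830 / 1.1810
Result: 30.8916 N/mm


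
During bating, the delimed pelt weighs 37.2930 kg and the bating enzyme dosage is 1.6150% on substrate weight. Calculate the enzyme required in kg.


Formula: Enzyme = substrate * pct / 100
Substituting: Enzyme = 37.2930 * 1.6150 / 100
Result: 0.6023 kg


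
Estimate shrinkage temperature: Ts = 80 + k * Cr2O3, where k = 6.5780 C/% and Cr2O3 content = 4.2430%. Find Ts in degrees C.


Formula: Ts = 80 + k * Cr2O3
Substituting: Ts = 80 + 6.5780 * 4.2430
Result: 107.9105 C


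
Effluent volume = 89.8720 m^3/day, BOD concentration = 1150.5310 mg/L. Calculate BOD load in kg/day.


Formula: BOD_load = volume * conc / 1000
Substituting: BOD_load = 89.8720 * 1150.5310 / 1000
Result: 103.4005 kg/day


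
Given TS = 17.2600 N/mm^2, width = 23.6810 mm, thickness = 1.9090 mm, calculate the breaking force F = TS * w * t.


Formula: F = TS * w * t
Substituting: F = 17.2600 * 23.6810 * 1.9090
Result: 780.2733 N


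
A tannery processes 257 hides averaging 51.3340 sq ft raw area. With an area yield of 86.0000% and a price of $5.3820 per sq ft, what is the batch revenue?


Raw_total = N * avg_area = 257 * 51.3340 = 13192.8380 sq ft
Finished = Raw_total * yield / 100 = 13192.8380 * 86.0000 / 100 = 11345.8407 sq ft
Value = Finished * price = 11345.8407 * 5.3820 = 61063.3145 $


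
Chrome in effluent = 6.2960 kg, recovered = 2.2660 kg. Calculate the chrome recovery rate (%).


Formula: Recovery = recovered / input * 100
Substituting: Recovery = 2.2660 / 6.2960 * 100
Result: 35.9911 %


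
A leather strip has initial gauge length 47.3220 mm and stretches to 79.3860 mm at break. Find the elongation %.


Formula: Elongation = (Lf - L0) / L0 * 100
Substituting: Elongation = (79.3860 - 47.3220) / 47.3220 * 100
Result: 67.7571 %


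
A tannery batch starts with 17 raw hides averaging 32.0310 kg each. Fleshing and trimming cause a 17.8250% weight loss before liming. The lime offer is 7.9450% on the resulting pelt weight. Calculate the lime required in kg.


Total_raw = N * avg_wt = 17 * 32.0310 = 544.5270 kg
Substrate = Total_raw * (1 - loss/100) = 544.5270 * (1 - 17.8250/100) = 447.4651 kg
Lime = Substrate * pct / 100 = 447.4651 * 7.9450 / 100 = 35.5511 kg


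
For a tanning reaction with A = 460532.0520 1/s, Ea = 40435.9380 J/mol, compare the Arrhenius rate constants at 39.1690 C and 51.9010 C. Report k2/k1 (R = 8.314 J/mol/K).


T1 = 39.1690 + 273.15 = 312.3190 K; T2 = 51.9010 + 273.15 = 325.0510 K
k1 = A * exp(-Ea/(R*T1)) = 460532.0520 * exp(-40435.9380/(8.314*312.3190)) = 0.0794689 1/s
k2 = A * exp(-Ea/(R*T2)) = 460532.0520 * exp(-40435.9380/(8.314*325.0510)) = 0.1463 1/s
k2/k1 = 0.1463 / 0.0794689 = 1.8404


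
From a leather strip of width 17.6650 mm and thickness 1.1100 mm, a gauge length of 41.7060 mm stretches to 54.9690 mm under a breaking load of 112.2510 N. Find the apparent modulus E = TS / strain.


TS = F / (w * t) = 112.2510 / (17.6650 * 1.1100) = 5.7247 N/mm^2
strain = (Lf - L0) / L0 = (54.9690 - 41.7060) / 41.7060 = 0.3180
E = TS / strain = 5.7247 / 0.3180 = 18.0016 N/mm^2


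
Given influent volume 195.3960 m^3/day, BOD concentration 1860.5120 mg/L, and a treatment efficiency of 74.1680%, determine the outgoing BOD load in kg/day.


Load_in = volume * conc / 1000 = 195.3960 * 1860.5120 / 1000 = 363.5366 kg/day
Removed = Load_in * eff / 100 = 363.5366 * 74.1680 / 100 = 269.6278 kg/day
Load_out = Load_in - Removed = 363.5366 - 269.6278 = 93.9088 kg/day


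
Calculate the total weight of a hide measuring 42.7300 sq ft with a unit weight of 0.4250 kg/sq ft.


Formula: Weight = area * weight_per_sqft
Substituting: Weight = 42.7300 * 0.4250
Result: 18.1602 kg


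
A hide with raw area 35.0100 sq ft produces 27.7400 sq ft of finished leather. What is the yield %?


Formula: Yield = finished / raw * 100
Substituting: Yield = 27.7400 / 35.0100 * 100
Result: 79.2345 %


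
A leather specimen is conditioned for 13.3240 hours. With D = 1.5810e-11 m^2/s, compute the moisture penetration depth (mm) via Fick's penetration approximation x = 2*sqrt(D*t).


t = 13.3240 hr * 3600 = 47966.4000 s
D * t = 1.5810e-11 * 47966.4000 = 7.5835e-07
x = 2 * sqrt(D*t) = 2 * sqrt(7.5835e-07) = 0.00174166 m = 1.7417 mm


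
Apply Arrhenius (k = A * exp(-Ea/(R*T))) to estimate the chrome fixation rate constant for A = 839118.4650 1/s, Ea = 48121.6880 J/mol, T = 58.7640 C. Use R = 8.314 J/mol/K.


T_K = T_C + 273.15 = 58.7640 + 273.15 = 331.9140 K
exponent = -Ea / (R * T_K) = -48121.6880 / (8.314 * 331.9140) = -17.4383
k = A * exp(exponent) = 839118.4650 * exp(-17.4383) = 0.0224102 1/s


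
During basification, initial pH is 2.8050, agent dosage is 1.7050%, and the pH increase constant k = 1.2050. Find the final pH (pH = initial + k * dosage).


Formula: pH_final = pH_initial + k * base_pct
Substituting: pH_final = 2.8050 + 1.2050 * 1.7050
Result: 4.8595


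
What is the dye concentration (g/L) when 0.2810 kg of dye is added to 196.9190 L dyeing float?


Formula: Conc = dye_mass(kg) / volume(L) * 1000
Substituting: Conc = 0.2810 / 196.9190 * 1000
Result: 1.4270 g/L


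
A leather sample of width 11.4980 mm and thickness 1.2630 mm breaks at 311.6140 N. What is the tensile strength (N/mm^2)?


Formula: TS = force / (width * thickness)
Substituting: TS = 311.6140 / (11.4980 * 1.2630)
Result: 21.4581 N/mm^2


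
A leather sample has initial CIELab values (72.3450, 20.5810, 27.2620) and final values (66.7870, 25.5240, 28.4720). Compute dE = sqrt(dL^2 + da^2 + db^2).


dL = -5.5580, da = 4.9430, db = 1.2100
dE = sqrt((-5.5580)^2 + 4.9430^2 + 1.2100^2) = 7.5358


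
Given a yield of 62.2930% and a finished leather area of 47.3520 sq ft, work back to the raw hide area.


Formula: raw = finished * 100 / yield
Substituting: raw = 47.3520 * 100 / 62.2930
Result: 76.0150 sq ft


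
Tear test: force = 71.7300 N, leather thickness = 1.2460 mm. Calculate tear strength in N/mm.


Formula: Tear strength = force / thickness
Substituting: Tear strength = 71.7300 / 1.2460
Result: 57.5682 N/mm


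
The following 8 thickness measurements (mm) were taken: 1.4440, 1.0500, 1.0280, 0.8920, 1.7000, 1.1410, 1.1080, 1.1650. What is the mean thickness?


Formula: Average = sum / n
Substituting: Average = 9.5280 / 8
Result: 1.1910 mm


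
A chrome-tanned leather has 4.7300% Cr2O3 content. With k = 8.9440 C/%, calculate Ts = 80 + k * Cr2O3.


Formula: Ts = 80 + k * Cr2O3
Substituting: Ts = 80 + 8.9440 * 4.7300
Result: 122.3051 C


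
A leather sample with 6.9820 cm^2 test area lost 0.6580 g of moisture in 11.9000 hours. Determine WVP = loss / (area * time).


Formula: WVP = loss / (area * time)
Substituting: WVP = 0.6580 / (6.9820 * 11.9000)
Result: 0.00791952 g/(cm^2*hr)


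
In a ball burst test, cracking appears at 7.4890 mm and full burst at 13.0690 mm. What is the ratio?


Formula: Ratio = crack / burst
Substituting: Ratio = 7.4890 / 13.0690
Result: 0.5730


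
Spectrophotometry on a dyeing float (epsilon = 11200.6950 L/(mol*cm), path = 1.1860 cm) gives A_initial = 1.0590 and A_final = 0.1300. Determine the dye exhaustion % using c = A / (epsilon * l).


c_initial = A_i / (epsilon * l) = 1.0590 / (11200.6950 * 1.1860) = 7.9720e-05 mol/L
c_final = A_f / (epsilon * l) = 0.1300 / (11200.6950 * 1.1860) = 9.7862e-06 mol/L
Exhaustion = (c_initial - c_final) / c_initial * 100 = (7.9720e-05 - 9.7862e-06) / 7.9720e-05 * 100 = 87.7243 %


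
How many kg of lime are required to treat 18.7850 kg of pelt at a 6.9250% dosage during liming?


Formula: Lime = substrate * pct / 100
Substituting: Lime = 18.7850 * 6.9250 / 100
Result: 1.3009 kg


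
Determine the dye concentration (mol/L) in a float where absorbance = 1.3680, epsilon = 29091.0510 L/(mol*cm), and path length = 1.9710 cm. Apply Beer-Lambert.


Formula: c = A / (epsilon * l)
Substituting: c = 1.3680 / (29091.0510 * 1.9710)
Result: 2.3858e-05 mol/L


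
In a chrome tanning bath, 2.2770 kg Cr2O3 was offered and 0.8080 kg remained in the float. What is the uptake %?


Formula: Uptake = (offered - residual) / offered * 100
Substituting: Uptake = (2.2770 - 0.8080) / 2.2770 * 100
Result: 64.5147 %


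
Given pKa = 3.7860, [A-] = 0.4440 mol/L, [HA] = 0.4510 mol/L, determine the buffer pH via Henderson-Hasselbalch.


ratio = [A-] / [HA] = 0.4440 / 0.4510 = 0.9845
log10(ratio) = -0.00679357
pH = pKa + log10(ratio) = 3.7860 - 0.00679357 = 3.7792


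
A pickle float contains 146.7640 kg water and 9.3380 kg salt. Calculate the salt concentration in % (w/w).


Formula: Conc = salt / (water + salt) * 100
Substituting: Conc = 9.3380 / (146.7640 + 9.3380) * 100
Result: 5.9820 %


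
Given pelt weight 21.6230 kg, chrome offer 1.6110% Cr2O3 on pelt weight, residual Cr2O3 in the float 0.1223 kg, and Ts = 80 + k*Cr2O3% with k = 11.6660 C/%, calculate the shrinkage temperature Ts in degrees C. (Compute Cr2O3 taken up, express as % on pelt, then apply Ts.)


Offered = pelt * offer_pct / 100 = 21.6230 * 1.6110 / 100 = 0.3483 kg
Uptake = offered - residual = 0.3483 - 0.1223 = 0.2260 kg
Cr2O3% on pelt = uptake / pelt * 100 = 0.2260 / 21.6230 * 100 = 1.0454 %
Ts = 80 + k * Cr2O3% = 80 + 11.6660 * 1.0454 = 92.1956 C


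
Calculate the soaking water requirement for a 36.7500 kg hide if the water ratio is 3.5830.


Formula: Water = hide_weight * ratio
Substituting: Water = 36.7500 * 3.5830
Result: 131.6753 kg


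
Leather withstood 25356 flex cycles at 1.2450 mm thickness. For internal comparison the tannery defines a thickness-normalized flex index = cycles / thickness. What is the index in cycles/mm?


Formula: Index = cycles / thickness
Substituting: Index = 25356 / 1.2450
Result: 20366.2651 cycles/mm


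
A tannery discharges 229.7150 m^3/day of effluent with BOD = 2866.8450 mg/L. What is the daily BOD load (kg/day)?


Formula: BOD_load = volume * conc / 1000
Substituting: BOD_load = 229.7150 * 2866.8450 / 1000
Result: 658.5573 kg/day


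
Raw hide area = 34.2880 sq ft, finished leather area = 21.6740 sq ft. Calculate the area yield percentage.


Formula: Yield = finished / raw * 100
Substituting: Yield = 21.6740 / 34.2880 * 100
Result: 63.2116 %


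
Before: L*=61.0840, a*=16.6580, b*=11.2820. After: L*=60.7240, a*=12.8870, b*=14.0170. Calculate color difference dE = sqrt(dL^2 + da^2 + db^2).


dL = -0.3600, da = -3.7710, db = 2.7350
dE = sqrt((-0.3600)^2 + (-3.7710)^2 + 2.7350^2) = 4.6723


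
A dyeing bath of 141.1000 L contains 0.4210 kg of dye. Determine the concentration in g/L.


Formula: Conc = dye_mass(kg) / volume(L) * 1000
Substituting: Conc = 0.4210 / 141.1000 * 1000
Result: 2.9837 g/L


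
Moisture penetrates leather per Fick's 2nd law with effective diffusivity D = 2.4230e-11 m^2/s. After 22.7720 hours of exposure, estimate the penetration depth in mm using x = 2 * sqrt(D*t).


t = 22.7720 hr * 3600 = 81979.2000 s
D * t = 2.4230e-11 * 81979.2000 = 1.9864e-06
x = 2 * sqrt(D*t) = 2 * sqrt(1.9864e-06) = 0.00281876 m = 2.8188 mm


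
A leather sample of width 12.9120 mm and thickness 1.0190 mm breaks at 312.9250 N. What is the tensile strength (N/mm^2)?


Formula: TS = force / (width * thickness)
Substituting: TS = 312.9250 / (12.9120 * 1.0190)
Result: 23.7833 N/mm^2


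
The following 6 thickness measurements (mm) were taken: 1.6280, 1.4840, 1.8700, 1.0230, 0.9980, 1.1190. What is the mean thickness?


Formula: Average = sum / n
Substituting: Average = 8.1220 / 6
Result: 1.3537 mm


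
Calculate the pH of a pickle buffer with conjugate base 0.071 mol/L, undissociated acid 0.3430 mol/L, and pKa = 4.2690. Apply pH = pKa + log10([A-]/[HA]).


ratio = [A-] / [HA] = 0.071 / 0.3430 = 0.2070
log10(ratio) = -0.6840
pH = pKa + log10(ratio) = 4.2690 - 0.6840 = 3.5850


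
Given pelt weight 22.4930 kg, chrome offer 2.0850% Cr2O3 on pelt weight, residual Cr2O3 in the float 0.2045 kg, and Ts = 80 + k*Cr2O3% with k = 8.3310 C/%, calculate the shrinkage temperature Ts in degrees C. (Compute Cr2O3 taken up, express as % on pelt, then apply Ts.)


Offered = pelt * offer_pct / 100 = 22.4930 * 2.0850 / 100 = 0.4690 kg
Uptake = offered - residual = 0.4690 - 0.2045 = 0.2645 kg
Cr2O3% on pelt = uptake / pelt * 100 = 0.2645 / 22.4930 * 100 = 1.1758 %
Ts = 80 + k * Cr2O3% = 80 + 8.3310 * 1.1758 = 89.7958 C


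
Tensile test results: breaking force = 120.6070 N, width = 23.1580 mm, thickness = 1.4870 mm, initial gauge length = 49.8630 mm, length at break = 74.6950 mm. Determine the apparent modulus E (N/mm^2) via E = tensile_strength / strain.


TS = F / (w * t) = 120.6070 / (23.1580 * 1.4870) = 3.5024 N/mm^2
strain = (Lf - L0) / L0 = (74.6950 - 49.8630) / 49.8630 = 0.4980
E = TS / strain = 3.5024 / 0.4980 = 7.0328 N/mm^2


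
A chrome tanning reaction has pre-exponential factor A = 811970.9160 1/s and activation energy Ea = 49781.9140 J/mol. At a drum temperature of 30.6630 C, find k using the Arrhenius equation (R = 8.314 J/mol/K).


T_K = T_C + 273.15 = 30.6630 + 273.15 = 303.8130 K
exponent = -Ea / (R * T_K) = -49781.9140 / (8.314 * 303.8130) = -19.7086
k = A * exp(exponent) = 811970.9160 * exp(-19.7086) = 0.00223983 1/s


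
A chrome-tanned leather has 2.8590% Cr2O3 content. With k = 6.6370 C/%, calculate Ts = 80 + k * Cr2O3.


Formula: Ts = 80 + k * Cr2O3
Substituting: Ts = 80 + 6.6370 * 2.8590
Result: 98.9752 C


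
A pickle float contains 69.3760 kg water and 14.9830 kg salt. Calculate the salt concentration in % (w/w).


Formula: Conc = salt / (water + salt) * 100
Substituting: Conc = 14.9830 / (69.3760 + 14.9830) * 100
Result: 17.7610 %


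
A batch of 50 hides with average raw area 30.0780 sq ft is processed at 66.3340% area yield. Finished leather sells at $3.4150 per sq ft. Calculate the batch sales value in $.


Raw_total = N * avg_area = 50 * 30.0780 = 1503.9000 sq ft
Finished = Raw_total * yield / 100 = 1503.9000 * 66.3340 / 100 = 997.5970 sq ft
Value = Finished * price = 997.5970 * 3.4150 = 3406.7938 $


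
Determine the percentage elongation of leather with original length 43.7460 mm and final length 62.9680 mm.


Formula: Elongation = (Lf - L0) / L0 * 100
Substituting: Elongation = (62.9680 - 43.7460) / 43.7460 * 100
Result: 43.9400 %


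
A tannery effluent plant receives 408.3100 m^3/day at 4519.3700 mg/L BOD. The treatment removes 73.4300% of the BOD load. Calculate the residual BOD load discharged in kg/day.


Load_in = volume * conc / 1000 = 408.3100 * 4519.3700 / 1000 = 1845.3040 kg/day
Removed = Load_in * eff / 100 = 1845.3040 * 73.4300 / 100 = 1355.0067 kg/day
Load_out = Load_in - Removed = 1845.3040 - 1355.0067 = 490.2973 kg/day


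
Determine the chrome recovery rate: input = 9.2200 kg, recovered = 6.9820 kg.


Formula: Recovery = recovered / input * 100
Substituting: Recovery = 6.9820 / 9.2200 * 100
Result: 75.7267 %


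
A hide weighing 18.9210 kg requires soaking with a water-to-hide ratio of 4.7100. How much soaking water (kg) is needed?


Formula: Water = hide_weight * ratio
Substituting: Water = 18.9210 * 4.7100
Result: 89.1179 kg


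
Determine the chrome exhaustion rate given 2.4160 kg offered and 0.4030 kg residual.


Formula: Uptake = (offered - residual) / offered * 100
Substituting: Uptake = (2.4160 - 0.4030) / 2.4160 * 100
Result: 83.3195 %


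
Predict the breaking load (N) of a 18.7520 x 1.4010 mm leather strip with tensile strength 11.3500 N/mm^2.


Formula: F = TS * w * t
Substituting: F = 11.3500 * 18.7520 * 1.4010
Result: 298.1821 N


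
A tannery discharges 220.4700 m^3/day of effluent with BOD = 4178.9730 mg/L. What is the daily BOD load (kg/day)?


Formula: BOD_load = volume * conc / 1000
Substituting: BOD_load = 220.4700 * 4178.9730 / 1000
Result: 921.3382 kg/day


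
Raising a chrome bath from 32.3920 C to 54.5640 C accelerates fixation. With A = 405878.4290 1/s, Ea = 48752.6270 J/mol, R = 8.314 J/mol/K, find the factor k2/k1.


T1 = 32.3920 + 273.15 = 305.5420 K; T2 = 54.5640 + 273.15 = 327.7140 K
k1 = A * exp(-Ea/(R*T1)) = 405878.4290 * exp(-48752.6270/(8.314*305.5420)) = 0.00187705 1/s
k2 = A * exp(-Ea/(R*T2)) = 405878.4290 * exp(-48752.6270/(8.314*327.7140)) = 0.00687684 1/s
k2/k1 = 0.00687684 / 0.00187705 = 3.6636


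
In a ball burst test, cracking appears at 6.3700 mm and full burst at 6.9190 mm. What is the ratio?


Formula: Ratio = crack / burst
Substituting: Ratio = 6.3700 / 6.9190
Result: 0.9207


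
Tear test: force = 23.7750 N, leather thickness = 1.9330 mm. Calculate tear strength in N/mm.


Formula: Tear strength = force / thickness
Substituting: Tear strength = 23.7750 / 1.9330
Result: 12.2995 N/mm


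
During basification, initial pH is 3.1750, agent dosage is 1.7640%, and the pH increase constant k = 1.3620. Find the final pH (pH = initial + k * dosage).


Formula: pH_final = pH_initial + k * base_pct
Substituting: pH_final = 3.1750 + 1.3620 * 1.7640
Result: 5.5776


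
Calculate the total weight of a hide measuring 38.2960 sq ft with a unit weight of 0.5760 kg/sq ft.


Formula: Weight = area * weight_per_sqft
Substituting: Weight = 38.2960 * 0.5760
Result: 22.0585 kg


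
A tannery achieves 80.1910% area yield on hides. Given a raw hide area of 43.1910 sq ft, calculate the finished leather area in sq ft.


Formula: finished = raw * yield / 100
Substituting: finished = 43.1910 * 80.1910 / 100
Result: 34.6353 sq ft


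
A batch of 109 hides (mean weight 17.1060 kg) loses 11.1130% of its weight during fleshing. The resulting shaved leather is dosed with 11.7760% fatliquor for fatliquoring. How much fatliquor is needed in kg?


Total_raw = N * avg_wt = 109 * 17.1060 = 1864.5540 kg
Substrate = Total_raw * (1 - loss/100) = 1864.5540 * (1 - 11.1130/100) = 1657.3461 kg
Fat = Substrate * pct / 100 = 1657.3461 * 11.7760 / 100 = 195.1691 kg


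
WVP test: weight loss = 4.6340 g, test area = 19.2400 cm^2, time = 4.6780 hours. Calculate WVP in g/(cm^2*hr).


Formula: WVP = loss / (area * time)
Substituting: WVP = 4.6340 / (19.2400 * 4.6780)
Result: 0.0514862 g/(cm^2*hr)


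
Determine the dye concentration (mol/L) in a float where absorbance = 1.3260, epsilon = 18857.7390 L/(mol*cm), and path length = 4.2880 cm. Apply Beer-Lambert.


Formula: c = A / (epsilon * l)
Substituting: c = 1.3260 / (18857.7390 * 4.2880)
Result: 1.6398e-05 mol/L


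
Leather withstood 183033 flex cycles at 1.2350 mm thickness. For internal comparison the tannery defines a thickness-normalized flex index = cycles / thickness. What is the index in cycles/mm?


Formula: Index = cycles / thickness
Substituting: Index = 183033 / 1.2350
Result: 148204.8583 cycles/mm


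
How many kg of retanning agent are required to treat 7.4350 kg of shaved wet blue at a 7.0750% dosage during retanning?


Formula: Retan = substrate * pct / 100
Substituting: Retan = 7.4350 * 7.0750 / 100
Result: 0.5260 kg


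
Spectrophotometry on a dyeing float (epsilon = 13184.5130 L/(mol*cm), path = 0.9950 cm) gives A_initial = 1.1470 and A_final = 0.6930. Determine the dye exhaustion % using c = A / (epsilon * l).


c_initial = A_i / (epsilon * l) = 1.1470 / (13184.5130 * 0.9950) = 8.7433e-05 mol/L
c_final = A_f / (epsilon * l) = 0.6930 / (13184.5130 * 0.9950) = 5.2826e-05 mol/L
Exhaustion = (c_initial - c_final) / c_initial * 100 = (8.7433e-05 - 5.2826e-05) / 8.7433e-05 * 100 = 39.5815 %


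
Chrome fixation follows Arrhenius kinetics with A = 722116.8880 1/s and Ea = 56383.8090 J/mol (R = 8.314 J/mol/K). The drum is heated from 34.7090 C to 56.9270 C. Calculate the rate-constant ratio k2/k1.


T1 = 34.7090 + 273.15 = 307.8590 K; T2 = 56.9270 + 273.15 = 330.0770 K
k1 = A * exp(-Ea/(R*T1)) = 722116.8880 * exp(-56383.8090/(8.314*307.8590)) = 1.9570e-04 1/s
k2 = A * exp(-Ea/(R*T2)) = 722116.8880 * exp(-56383.8090/(8.314*330.0770)) = 8.6210e-04 1/s
k2/k1 = 8.6210e-04 / 1.9570e-04 = 4.4053


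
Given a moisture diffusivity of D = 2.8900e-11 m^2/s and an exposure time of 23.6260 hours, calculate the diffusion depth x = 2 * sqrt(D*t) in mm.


t = 23.6260 hr * 3600 = 85053.6000 s
D * t = 2.8900e-11 * 85053.6000 = 2.4580e-06
x = 2 * sqrt(D*t) = 2 * sqrt(2.4580e-06) = 0.00313563 m = 3.1356 mm


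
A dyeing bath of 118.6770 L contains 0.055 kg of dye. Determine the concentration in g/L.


Formula: Conc = dye_mass(kg) / volume(L) * 1000
Substituting: Conc = 0.055 / 118.6770 * 1000
Result: 0.4634 g/L


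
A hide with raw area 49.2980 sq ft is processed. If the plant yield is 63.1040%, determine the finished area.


Formula: finished = raw * yield / 100
Substituting: finished = 49.2980 * 63.1040 / 100
Result: 31.1090 sq ft


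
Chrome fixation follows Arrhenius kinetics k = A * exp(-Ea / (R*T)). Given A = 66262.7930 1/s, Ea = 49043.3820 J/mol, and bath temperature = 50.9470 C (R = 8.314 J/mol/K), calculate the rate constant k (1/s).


T_K = T_C + 273.15 = 50.9470 + 273.15 = 324.0970 K
exponent = -Ea / (R * T_K) = -49043.3820 / (8.314 * 324.0970) = -18.2010
k = A * exp(exponent) = 66262.7930 * exp(-18.2010) = 8.2542e-04 1/s


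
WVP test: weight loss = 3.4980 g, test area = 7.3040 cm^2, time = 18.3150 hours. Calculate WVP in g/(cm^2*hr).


Formula: WVP = loss / (area * time)
Substituting: WVP = 3.4980 / (7.3040 * 18.3150)
Result: 0.0261488 g/(cm^2*hr)


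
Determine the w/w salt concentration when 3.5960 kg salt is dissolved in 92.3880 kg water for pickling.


Formula: Conc = salt / (water + salt) * 100
Substituting: Conc = 3.5960 / (92.3880 + 3.5960) * 100
Result: 3.7465 %


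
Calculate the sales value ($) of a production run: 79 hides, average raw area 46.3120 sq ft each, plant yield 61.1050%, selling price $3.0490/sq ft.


Raw_total = N * avg_area = 79 * 46.3120 = 3658.6480 sq ft
Finished = Raw_total * yield / 100 = 3658.6480 * 61.1050 / 100 = 2235.6169 sq ft
Value = Finished * price = 2235.6169 * 3.0490 = 6816.3958 $


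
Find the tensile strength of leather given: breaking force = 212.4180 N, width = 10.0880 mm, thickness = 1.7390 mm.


Formula: TS = force / (width * thickness)
Substituting: TS = 212.4180 / (10.0880 * 1.7390)
Result: 12.1084 N/mm^2


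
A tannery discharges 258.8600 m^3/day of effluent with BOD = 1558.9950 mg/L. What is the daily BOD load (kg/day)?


Formula: BOD_load = volume * conc / 1000
Substituting: BOD_load = 258.8600 * 1558.9950 / 1000
Result: 403.5614 kg/day


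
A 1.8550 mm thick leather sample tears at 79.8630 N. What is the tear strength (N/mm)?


Formula: Tear strength = force / thickness
Substituting: Tear strength = 79.8630 / 1.8550
Result: 43.0528 N/mm


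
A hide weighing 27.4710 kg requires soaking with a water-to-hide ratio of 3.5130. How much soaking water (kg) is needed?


Formula: Water = hide_weight * ratio
Substituting: Water = 27.4710 * 3.5130
Result: 96.5056 kg


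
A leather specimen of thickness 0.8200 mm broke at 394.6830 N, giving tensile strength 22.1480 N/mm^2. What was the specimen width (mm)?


Formula: w = F / (TS * t)
Substituting: w = 394.6830 / (22.1480 * 0.8200)
Result: 21.7320 mm


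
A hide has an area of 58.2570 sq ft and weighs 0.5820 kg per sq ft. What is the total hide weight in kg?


Formula: Weight = area * weight_per_sqft
Substituting: Weight = 58.2570 * 0.5820
Result: 33.9056 kg


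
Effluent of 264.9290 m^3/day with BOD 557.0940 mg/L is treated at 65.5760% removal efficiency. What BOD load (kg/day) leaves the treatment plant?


Load_in = volume * conc / 1000 = 264.9290 * 557.0940 / 1000 = 147.5904 kg/day
Removed = Load_in * eff / 100 = 147.5904 * 65.5760 / 100 = 96.7839 kg/day
Load_out = Load_in - Removed = 147.5904 - 96.7839 = 50.8065 kg/day


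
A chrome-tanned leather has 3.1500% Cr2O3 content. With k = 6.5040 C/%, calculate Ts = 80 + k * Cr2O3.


Formula: Ts = 80 + k * Cr2O3
Substituting: Ts = 80 + 6.5040 * 3.1500
Result: 100.4876 C


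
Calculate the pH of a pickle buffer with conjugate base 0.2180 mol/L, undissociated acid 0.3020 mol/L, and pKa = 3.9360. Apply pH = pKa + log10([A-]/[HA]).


ratio = [A-] / [HA] = 0.2180 / 0.3020 = 0.7219
log10(ratio) = -0.1416
pH = pKa + log10(ratio) = 3.9360 - 0.1416 = 3.7944


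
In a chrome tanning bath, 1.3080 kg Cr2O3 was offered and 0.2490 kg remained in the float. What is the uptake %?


Formula: Uptake = (offered - residual) / offered * 100
Substituting: Uptake = (1.3080 - 0.2490) / 1.3080 * 100
Result: 80.9633 %


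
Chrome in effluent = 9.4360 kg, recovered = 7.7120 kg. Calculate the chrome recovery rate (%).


Formula: Recovery = recovered / input * 100
Substituting: Recovery = 7.7120 / 9.4360 * 100
Result: 81.7295 %


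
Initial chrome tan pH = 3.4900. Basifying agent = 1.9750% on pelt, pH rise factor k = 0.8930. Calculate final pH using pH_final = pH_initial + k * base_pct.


Formula: pH_final = pH_initial + k * base_pct
Substituting: pH_final = 3.4900 + 0.8930 * 1.9750
Result: 5.2537


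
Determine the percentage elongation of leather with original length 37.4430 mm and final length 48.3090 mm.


Formula: Elongation = (Lf - L0) / L0 * 100
Substituting: Elongation = (48.3090 - 37.4430) / 37.4430 * 100
Result: 29.0201 %


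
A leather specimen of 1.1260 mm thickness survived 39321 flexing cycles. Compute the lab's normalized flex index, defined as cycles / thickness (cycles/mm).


Formula: Index = cycles / thickness
Substituting: Index = 39321 / 1.1260
Result: 34920.9591 cycles/mm


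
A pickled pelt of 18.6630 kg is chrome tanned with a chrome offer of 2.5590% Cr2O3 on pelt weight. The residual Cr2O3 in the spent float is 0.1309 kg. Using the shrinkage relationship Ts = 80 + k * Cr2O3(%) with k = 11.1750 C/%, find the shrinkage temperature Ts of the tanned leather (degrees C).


Offered = pelt * offer_pct / 100 = 18.6630 * 2.5590 / 100 = 0.4776 kg
Uptake = offered - residual = 0.4776 - 0.1309 = 0.3467 kg
Cr2O3% on pelt = uptake / pelt * 100 = 0.3467 / 18.6630 * 100 = 1.8576 %
Ts = 80 + k * Cr2O3% = 80 + 11.1750 * 1.8576 = 100.7588 C


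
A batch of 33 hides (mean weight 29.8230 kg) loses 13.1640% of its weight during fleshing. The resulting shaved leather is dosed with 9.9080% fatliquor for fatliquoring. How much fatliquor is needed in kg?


Total_raw = N * avg_wt = 33 * 29.8230 = 984.1590 kg
Substrate = Total_raw * (1 - loss/100) = 984.1590 * (1 - 13.1640/100) = 854.6043 kg
Fat = Substrate * pct / 100 = 854.6043 * 9.9080 / 100 = 84.6742 kg


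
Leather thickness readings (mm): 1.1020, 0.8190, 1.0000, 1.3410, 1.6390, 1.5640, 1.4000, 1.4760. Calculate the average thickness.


Formula: Average = sum / n
Substituting: Average = 10.3410 / 8
Result: 1.2926 mm


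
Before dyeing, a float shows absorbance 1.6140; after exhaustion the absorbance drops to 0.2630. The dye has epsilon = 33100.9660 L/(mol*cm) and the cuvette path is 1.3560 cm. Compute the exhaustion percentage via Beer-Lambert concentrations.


c_initial = A_i / (epsilon * l) = 1.6140 / (33100.9660 * 1.3560) = 3.5959e-05 mol/L
c_final = A_f / (epsilon * l) = 0.2630 / (33100.9660 * 1.3560) = 5.8594e-06 mol/L
Exhaustion = (c_initial - c_final) / c_initial * 100 = (3.5959e-05 - 5.8594e-06) / 3.5959e-05 * 100 = 83.7051 %


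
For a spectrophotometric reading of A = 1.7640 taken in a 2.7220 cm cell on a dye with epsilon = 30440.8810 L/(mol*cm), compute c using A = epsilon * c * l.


Formula: c = A / (epsilon * l)
Substituting: c = 1.7640 / (30440.8810 * 2.7220)
Result: 2.1289e-05 mol/L


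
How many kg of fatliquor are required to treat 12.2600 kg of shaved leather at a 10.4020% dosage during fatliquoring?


Formula: Fat = substrate * pct / 100
Substituting: Fat = 12.2600 * 10.4020 / 100
Result: 1.2753 kg
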